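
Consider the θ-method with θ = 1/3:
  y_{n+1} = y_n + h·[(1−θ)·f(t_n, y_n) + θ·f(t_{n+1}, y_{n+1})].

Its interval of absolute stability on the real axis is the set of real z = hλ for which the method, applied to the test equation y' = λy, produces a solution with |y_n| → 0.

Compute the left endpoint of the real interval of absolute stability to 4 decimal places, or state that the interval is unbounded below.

left endpoint -6.0000.

With y'=λy (z=hλ):
  y_{n+1} = y_n + z·[2/3·y_n + 1/3·y_{n+1}] ⇒ (1 − 1/3z)y_{n+1} = (1 + 2/3z)y_n
  R(z) = (1 + 2/3z)/(1 − 1/3z).

Solve |R(x)|<1 on ℝ⁻.
x=-0.63: |R|=0.4793
R=−1: 1+2/3x = −1+1/3x ⇒ -1/3x=2 ⇒ x=2/(-1/3)=-6.0000
Confirm numerically:
  x=-4.339: |R|=0.77367 <1
  x=-3.615: |R|=0.63946 <1
  x=-2.419: |R|=0.33918 <1
  x=-6.486: |R|=1.05123 >1
  x=-6.104: |R|=1.01142 >1
Stable set (-6.0000, 0).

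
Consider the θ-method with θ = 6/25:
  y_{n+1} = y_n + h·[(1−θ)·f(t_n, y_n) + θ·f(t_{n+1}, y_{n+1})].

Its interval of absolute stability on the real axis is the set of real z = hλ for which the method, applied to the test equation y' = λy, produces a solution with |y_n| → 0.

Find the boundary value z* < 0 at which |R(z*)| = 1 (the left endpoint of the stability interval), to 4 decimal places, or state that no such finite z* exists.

On y'=λy, z=hλ:
  y_{n+1} = y_n + z·[19/25·y_n + 6/25·y_{n+1}] ⇒ (1 − 6/25z)y_{n+1} = (1 + 19/25z)y_n
  so R(z) = (1 + 19/25z)/(1 − 6/25z).

Boundary: |R(x)|=1, x<0.
x=-1.69: |R|=0.2023
R=−1: 1+19/25x = −1+6/25x ⇒ -13/25x=2 ⇒ x=2/(-13/25)=-3.8462
Confirm numerically:
  x=-3.269: |R|=0.83182 <1
  x=-3.098: |R|=0.77687 <1
  x=-2.225: |R|=0.45046 <1
  x=-4.434: |R|=1.14809 >1
  x=-4.005: |R|=1.04212 >1
So |R|<1 on (-3.8462, 0).

z* = -3.8462.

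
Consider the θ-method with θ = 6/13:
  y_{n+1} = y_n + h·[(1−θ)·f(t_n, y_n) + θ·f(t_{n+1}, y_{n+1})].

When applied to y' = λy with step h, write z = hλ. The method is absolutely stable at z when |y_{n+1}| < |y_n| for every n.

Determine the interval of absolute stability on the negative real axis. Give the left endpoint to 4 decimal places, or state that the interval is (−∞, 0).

With y'=λy (z=hλ):
  y_{n+1} = y_n + z·[7/13·y_n + 6/13·y_{n+1}] ⇒ (1 − 6/13z)y_{n+1} = (1 + 7/13z)y_n
  so R(z) = (1 + 7/13z)/(1 − 6/13z).

Solve |R(x)|<1 on ℝ⁻.
x=-0.85: |R|=0.3895
R=−1: 1+7/13x = −1+6/13x ⇒ -1/13x=2 ⇒ x=2/(-1/13)=-26.0000
Confirm numerically:
  x=-22.703: |R|=0.97790 <1
  x=-18.985: |R|=0.94472 <1
  x=-16.761: |R|=0.91865 <1
  x=-10.695: |R|=0.80167 <1
  x=-26.156: |R|=1.00092 >1
  x=-26.077: |R|=1.00045 >1
Interval (-26.0000, 0).

(-26.0000, 0).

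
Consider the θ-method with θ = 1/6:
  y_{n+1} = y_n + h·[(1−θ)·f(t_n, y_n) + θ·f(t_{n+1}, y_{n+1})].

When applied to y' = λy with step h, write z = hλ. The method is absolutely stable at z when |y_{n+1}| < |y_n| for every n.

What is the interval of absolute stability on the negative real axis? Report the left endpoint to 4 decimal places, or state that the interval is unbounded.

(-3.0000, 0).

On y'=λy, z=hλ:
  y_{n+1} = y_n + z·[5/6·y_n + 1/6·y_{n+1}] ⇒ (1 − 1/6z)y_{n+1} = (1 + 5/6z)y_n
  ⇒ R(z) = (1 + 5/6z)/(1 − 1/6z).

Find x<0 with |R(x)|<1.
x=-0.84: |R|=0.2632
R=−1: 1+5/6x = −1+1/6x ⇒ -2/3x=2 ⇒ x=2/(-2/3)=-3.0000
Confirm numerically:
  x=-2.852: |R|=0.93312 <1
  x=-2.832: |R|=0.92391 <1
  x=-2.349: |R|=0.68811 <1
  x=-3.489: |R|=1.20613 >1
  x=-3.458: |R|=1.19370 >1
Interval (-3.0000, 0).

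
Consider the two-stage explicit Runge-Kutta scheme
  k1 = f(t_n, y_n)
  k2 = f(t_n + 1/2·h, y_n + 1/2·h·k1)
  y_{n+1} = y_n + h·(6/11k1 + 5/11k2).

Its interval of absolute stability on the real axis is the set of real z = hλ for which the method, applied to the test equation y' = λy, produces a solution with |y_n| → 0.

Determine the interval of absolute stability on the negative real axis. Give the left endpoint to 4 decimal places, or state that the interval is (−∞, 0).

(-4.4000, 0).

Test eqn y'=λy, z=hλ:
  k1=λy_n ⇒ h·k1=z·y_n;  k2=λ(1+1/2z)y_n ⇒ h·k2=z(1+1/2z)y_n
  y_{n+1}/y_n = 1 + 6/11z + 5/11z(1+1/2z) = 1 + z + 5/22z²
  ⇒ R(z) = 1 + z + 5/22z².

Need |R(x)|<1, x<0.
x=-0.86: |R|=0.3081
R=1: x+5/22x²=0 ⇒ x=−22/5=-4.4000; min R=1−1/(4·5/22)=-0.1000>−1
Confirm numerically:
  x=-4.069: |R|=0.69390 <1
  x=-2.972: |R|=0.03545 <1
  x=-2.387: |R|=0.09205 <1
  x=-4.755: |R|=1.38364 >1
  x=-4.545: |R|=1.14978 >1
Interval (-4.4000, 0).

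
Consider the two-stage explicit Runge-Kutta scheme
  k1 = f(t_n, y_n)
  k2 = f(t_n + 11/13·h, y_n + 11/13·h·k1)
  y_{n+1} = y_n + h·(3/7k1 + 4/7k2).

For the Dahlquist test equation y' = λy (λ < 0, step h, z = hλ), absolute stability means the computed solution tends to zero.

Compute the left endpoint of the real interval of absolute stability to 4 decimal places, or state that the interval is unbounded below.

left endpoint -2.0682.

With y'=λy (z=hλ):
  k1=λy_n ⇒ h·k1=z·y_n;  k2=λ(1+11/13z)y_n ⇒ h·k2=z(1+11/13z)y_n
  y_{n+1}/y_n = 1 + 3/7z + 4/7z(1+11/13z) = 1 + z + 44/91z²
  Hence R(z) = 1 + z + 44/91z².

Boundary: |R(x)|=1, x<0.
x=-1.43: |R|=0.5587
R=1: x+44/91x²=0 ⇒ x=−91/44=-2.0682; min R=1−1/(4·44/91)=0.4830>−1
Confirm numerically:
  x=-1.884: |R|=0.83222 <1
  x=-1.526: |R|=0.59995 <1
  x=-1.345: |R|=0.52969 <1
  x=-2.613: |R|=1.68834 >1
  x=-2.562: |R|=1.61173 >1
  x=-2.371: |R|=1.34716 >1
Interval (-2.0682, 0).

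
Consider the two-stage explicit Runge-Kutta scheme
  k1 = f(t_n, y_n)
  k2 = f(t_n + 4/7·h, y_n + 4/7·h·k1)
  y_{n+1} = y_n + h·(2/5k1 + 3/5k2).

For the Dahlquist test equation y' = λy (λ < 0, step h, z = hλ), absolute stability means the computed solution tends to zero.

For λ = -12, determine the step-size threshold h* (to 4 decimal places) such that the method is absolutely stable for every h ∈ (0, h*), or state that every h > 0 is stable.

Set f=λy, z=hλ:
  k1=λy_n ⇒ h·k1=z·y_n;  k2=λ(1+4/7z)y_n ⇒ h·k2=z(1+4/7z)y_n
  y_{n+1}/y_n = 1 + 2/5z + 3/5z(1+4/7z) = 1 + z + 12/35z²
  Hence R(z) = 1 + z + 12/35z².

Need |R(x)|<1, x<0.
x=-1.57: |R|=0.2751
R=1: x+12/35x²=0 ⇒ x=−35/12=-2.9167; min R=1−1/(4·12/35)=0.2708>−1
Confirm numerically:
  x=-2.570: |R|=0.69454 <1
  x=-2.326: |R|=0.52895 <1
  x=-2.113: |R|=0.41778 <1
  x=-1.831: |R|=0.31845 <1
  x=-3.497: |R|=1.69580 >1
  x=-3.431: |R|=1.60503 >1
  x=-3.107: |R|=1.20275 >1
Interval (-2.9167, 0).

(-2.9167,0); λ=-12 ⇒ h* = (35/12)/12 = 0.2431.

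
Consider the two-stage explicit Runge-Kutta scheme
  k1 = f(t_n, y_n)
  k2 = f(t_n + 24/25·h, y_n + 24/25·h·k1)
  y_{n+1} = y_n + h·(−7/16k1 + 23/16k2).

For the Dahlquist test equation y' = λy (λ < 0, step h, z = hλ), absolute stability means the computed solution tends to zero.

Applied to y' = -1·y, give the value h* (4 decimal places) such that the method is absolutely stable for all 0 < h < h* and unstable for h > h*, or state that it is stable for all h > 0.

(-0.7246,0); λ=-1 ⇒ h* = (50/69)/1 = 0.7246.

Test eqn y'=λy, z=hλ:
  k1=λy_n ⇒ h·k1=z·y_n;  k2=λ(1+24/25z)y_n ⇒ h·k2=z(1+24/25z)y_n
  y_{n+1}/y_n = 1 − 7/16z + 23/16z(1+24/25z) = 1 + z + 69/50z²
  ⇒ R(z) = 1 + z + 69/50z².

Find x<0 with |R(x)|<1.
x=-0.61: |R|=0.9035
R=1: x+69/50x²=0 ⇒ x=−50/69=-0.7246; min R=1−1/(4·69/50)=0.8188>−1
Confirm numerically:
  x=-0.563: |R|=0.87442 <1
  x=-0.462: |R|=0.83255 <1
  x=-0.392: |R|=0.82006 <1
  x=-1.104: |R|=1.57797 >1
  x=-0.969: |R|=1.32677 >1
So |R|<1 on (-0.7246, 0).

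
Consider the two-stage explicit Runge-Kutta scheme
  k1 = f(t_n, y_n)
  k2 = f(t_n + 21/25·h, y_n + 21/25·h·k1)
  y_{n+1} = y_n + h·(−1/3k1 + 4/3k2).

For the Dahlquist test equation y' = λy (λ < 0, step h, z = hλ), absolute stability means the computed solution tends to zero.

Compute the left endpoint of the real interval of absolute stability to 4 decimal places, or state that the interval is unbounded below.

left endpoint -0.8929.

With y'=λy (z=hλ):
  k1=λy_n ⇒ h·k1=z·y_n;  k2=λ(1+21/25z)y_n ⇒ h·k2=z(1+21/25z)y_n
  y_{n+1}/y_n = 1 − 1/3z + 4/3z(1+21/25z) = 1 + z + 28/25z²
  R(z) = 1 + z + 28/25z².

Need |R(x)|<1, x<0.
x=-1.41: |R|=1.8167
R=1: x+28/25x²=0 ⇒ x=−25/28=-0.8929; min R=1−1/(4·28/25)=0.7768>−1
Confirm numerically:
  x=-0.842: |R|=0.95204 <1
  x=-0.579: |R|=0.79647 <1
  x=-0.361: |R|=0.78496 <1
  x=-1.230: |R|=1.46445 >1
  x=-1.174: |R|=1.36967 >1
  x=-1.106: |R|=1.26402 >1
So |R|<1 on (-0.8929, 0).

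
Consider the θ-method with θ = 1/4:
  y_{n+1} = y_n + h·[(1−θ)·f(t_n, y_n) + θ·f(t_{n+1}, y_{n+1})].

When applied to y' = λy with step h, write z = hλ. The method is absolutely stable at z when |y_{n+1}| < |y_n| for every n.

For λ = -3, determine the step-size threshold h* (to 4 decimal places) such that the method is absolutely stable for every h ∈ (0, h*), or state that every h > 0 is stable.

Set f=λy, z=hλ:
  y_{n+1} = y_n + z·[3/4·y_n + 1/4·y_{n+1}] ⇒ (1 − 1/4z)y_{n+1} = (1 + 3/4z)y_n
  so R(z) = (1 + 3/4z)/(1 − 1/4z).

Need |R(x)|<1, x<0.
x=-1.69: |R|=0.1880
R=−1: 1+3/4x = −1+1/4x ⇒ -1/2x=2 ⇒ x=2/(-1/2)=-4.0000
Confirm numerically:
  x=-2.418: |R|=0.50701 <1
  x=-2.160: |R|=0.40260 <1
  x=-1.841: |R|=0.26074 <1
  x=-4.563: |R|=1.13150 >1
  x=-4.303: |R|=1.07299 >1
Interval (-4.0000, 0).

(-4.0000,0); λ=-3 ⇒ h* = (4)/3 = 1.3333.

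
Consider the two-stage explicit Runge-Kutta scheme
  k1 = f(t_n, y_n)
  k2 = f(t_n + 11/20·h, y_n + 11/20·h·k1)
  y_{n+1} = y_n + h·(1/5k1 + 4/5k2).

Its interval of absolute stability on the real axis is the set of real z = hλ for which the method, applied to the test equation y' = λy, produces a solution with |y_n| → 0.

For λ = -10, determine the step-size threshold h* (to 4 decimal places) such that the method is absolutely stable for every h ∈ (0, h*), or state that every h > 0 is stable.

With y'=λy (z=hλ):
  k1=λy_n ⇒ h·k1=z·y_n;  k2=λ(1+11/20z)y_n ⇒ h·k2=z(1+11/20z)y_n
  y_{n+1}/y_n = 1 + 1/5z + 4/5z(1+11/20z) = 1 + z + 11/25z²
  ⇒ R(z) = 1 + z + 11/25z².

Solve |R(x)|<1 on ℝ⁻.
x=-1.19: |R|=0.4331
R=1: x+11/25x²=0 ⇒ x=−25/11=-2.2727; min R=1−1/(4·11/25)=0.4318>−1
Confirm numerically:
  x=-1.643: |R|=0.54476 <1
  x=-1.500: |R|=0.49000 <1
  x=-1.018: |R|=0.43798 <1
  x=-0.967: |R|=0.44444 <1
  x=-2.799: |R|=1.64814 >1
  x=-2.772: |R|=1.60895 >1
  x=-2.651: |R|=1.44123 >1
So |R|<1 on (-2.2727, 0).

(-2.2727,0); λ=-10 ⇒ h* = (25/11)/10 = 0.2273.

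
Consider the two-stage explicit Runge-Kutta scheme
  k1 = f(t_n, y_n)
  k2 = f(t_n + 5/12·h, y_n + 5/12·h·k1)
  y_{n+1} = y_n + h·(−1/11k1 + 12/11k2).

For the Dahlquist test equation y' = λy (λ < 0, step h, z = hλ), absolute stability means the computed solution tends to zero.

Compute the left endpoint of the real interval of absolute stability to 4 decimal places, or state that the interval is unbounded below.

With y'=λy (z=hλ):
  k1=λy_n ⇒ h·k1=z·y_n;  k2=λ(1+5/12z)y_n ⇒ h·k2=z(1+5/12z)y_n
  y_{n+1}/y_n = 1 − 1/11z + 12/11z(1+5/12z) = 1 + z + 5/11z²
  ⇒ R(z) = 1 + z + 5/11z².

Solve |R(x)|<1 on ℝ⁻.
x=-1.03: |R|=0.4522
R=1: x+5/11x²=0 ⇒ x=−11/5=-2.2000; min R=1−1/(4·5/11)=0.4500>−1
Confirm numerically:
  x=-2.101: |R|=0.90545 <1
  x=-1.708: |R|=0.61803 <1
  x=-1.510: |R|=0.52641 <1
  x=-1.329: |R|=0.47384 <1
  x=-2.763: |R|=1.70708 >1
  x=-2.546: |R|=1.40042 >1
  x=-2.476: |R|=1.31063 >1
So |R|<1 on (-2.2000, 0).

z* = -2.2000.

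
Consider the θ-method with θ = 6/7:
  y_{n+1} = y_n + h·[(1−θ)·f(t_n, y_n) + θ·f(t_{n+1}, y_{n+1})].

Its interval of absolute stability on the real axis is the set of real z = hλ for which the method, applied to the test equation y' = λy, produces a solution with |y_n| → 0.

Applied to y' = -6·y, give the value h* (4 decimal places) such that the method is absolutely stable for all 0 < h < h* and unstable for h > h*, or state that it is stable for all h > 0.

unbounded; (−∞, 0). Any h>0 works for λ=-6.

Test eqn y'=λy, z=hλ:
  y_{n+1} = y_n + z·[1/7·y_n + 6/7·y_{n+1}] ⇒ (1 − 6/7z)y_{n+1} = (1 + 1/7z)y_n
  Hence R(z) = (1 + 1/7z)/(1 − 6/7z).

Boundary: |R(x)|=1, x<0.
x=-0.82: |R|=0.5185
x=-2: |R|=0.2632
x=-10: |R|=0.0448
x=-100: |R|=0.1532
θ=6/7≥1/2 ⇒ |1+1/7x|<|1−6/7x| ∀x<0 ⇒ stable on all of ℝ⁻.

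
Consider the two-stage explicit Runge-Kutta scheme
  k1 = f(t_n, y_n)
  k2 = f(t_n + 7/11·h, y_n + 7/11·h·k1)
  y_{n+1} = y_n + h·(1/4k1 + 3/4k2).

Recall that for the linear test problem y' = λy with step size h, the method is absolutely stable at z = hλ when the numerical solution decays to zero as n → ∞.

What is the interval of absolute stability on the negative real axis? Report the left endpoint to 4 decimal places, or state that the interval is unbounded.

Set f=λy, z=hλ:
  k1=λy_n ⇒ h·k1=z·y_n;  k2=λ(1+7/11z)y_n ⇒ h·k2=z(1+7/11z)y_n
  y_{n+1}/y_n = 1 + 1/4z + 3/4z(1+7/11z) = 1 + z + 21/44z²
  Hence R(z) = 1 + z + 21/44z².

Solve |R(x)|<1 on ℝ⁻.
x=-1.51: |R|=0.5782
R=1: x+21/44x²=0 ⇒ x=−44/21=-2.0952; min R=1−1/(4·21/44)=0.4762>−1
Confirm numerically:
  x=-2.043: |R|=0.94906 <1
  x=-2.037: |R|=0.94338 <1
  x=-1.781: |R|=0.73289 <1
  x=-1.658: |R|=0.65401 <1
  x=-2.686: |R|=1.75733 >1
  x=-2.501: |R|=1.48434 >1
  x=-2.406: |R|=1.35685 >1
Stable set (-2.0952, 0).

z∈(-2.0952,0).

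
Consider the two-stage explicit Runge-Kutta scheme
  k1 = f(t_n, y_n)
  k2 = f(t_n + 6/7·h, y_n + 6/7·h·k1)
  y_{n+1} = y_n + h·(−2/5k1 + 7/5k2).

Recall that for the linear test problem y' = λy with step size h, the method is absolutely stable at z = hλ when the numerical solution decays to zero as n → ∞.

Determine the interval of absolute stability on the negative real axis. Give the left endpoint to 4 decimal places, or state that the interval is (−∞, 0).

z∈(-0.8333,0).

Test eqn y'=λy, z=hλ:
  k1=λy_n ⇒ h·k1=z·y_n;  k2=λ(1+6/7z)y_n ⇒ h·k2=z(1+6/7z)y_n
  y_{n+1}/y_n = 1 − 2/5z + 7/5z(1+6/7z) = 1 + z + 6/5z²
  Hence R(z) = 1 + z + 6/5z².

Boundary: |R(x)|=1, x<0.
x=-1.26: |R|=1.6451
R=1: x+6/5x²=0 ⇒ x=−5/6=-0.8333; min R=1−1/(4·6/5)=0.7917>−1
Confirm numerically:
  x=-0.565: |R|=0.81807 <1
  x=-0.413: |R|=0.79168 <1
  x=-0.379: |R|=0.79337 <1
  x=-0.363: |R|=0.79512 <1
  x=-1.327: |R|=1.78611 >1
  x=-0.864: |R|=1.03180 >1
Stable set (-0.8333, 0).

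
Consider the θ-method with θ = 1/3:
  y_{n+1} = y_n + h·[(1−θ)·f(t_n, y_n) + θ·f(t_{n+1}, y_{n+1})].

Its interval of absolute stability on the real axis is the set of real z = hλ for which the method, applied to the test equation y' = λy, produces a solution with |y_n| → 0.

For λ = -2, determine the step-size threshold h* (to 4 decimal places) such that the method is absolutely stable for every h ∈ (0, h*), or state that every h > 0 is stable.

On y'=λy, z=hλ:
  y_{n+1} = y_n + z·[2/3·y_n + 1/3·y_{n+1}] ⇒ (1 − 1/3z)y_{n+1} = (1 + 2/3z)y_n
  so R(z) = (1 + 2/3z)/(1 − 1/3z).

Boundary: |R(x)|=1, x<0.
x=-0.5: |R|=0.5714
R=−1: 1+2/3x = −1+1/3x ⇒ -1/3x=2 ⇒ x=2/(-1/3)=-6.0000
Confirm numerically:
  x=-4.216: |R|=0.75277 <1
  x=-3.759: |R|=0.66844 <1
  x=-2.544: |R|=0.37662 <1
  x=-6.299: |R|=1.03215 >1
  x=-6.208: |R|=1.02259 >1
  x=-6.038: |R|=1.00420 >1
Stable set (-6.0000, 0).

(-6.0000,0); λ=-2 ⇒ h* = (6)/2 = 3.0000.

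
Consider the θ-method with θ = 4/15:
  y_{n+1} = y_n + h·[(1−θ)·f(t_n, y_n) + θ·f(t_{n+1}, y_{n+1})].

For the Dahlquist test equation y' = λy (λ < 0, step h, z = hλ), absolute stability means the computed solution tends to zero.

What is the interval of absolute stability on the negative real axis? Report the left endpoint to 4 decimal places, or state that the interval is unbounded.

On y'=λy, z=hλ:
  y_{n+1} = y_n + z·[11/15·y_n + 4/15·y_{n+1}] ⇒ (1 − 4/15z)y_{n+1} = (1 + 11/15z)y_n
  R(z) = (1 + 11/15z)/(1 − 4/15z).

Boundary: |R(x)|=1, x<0.
x=-0.69: |R|=0.4172
R=−1: 1+11/15x = −1+4/15x ⇒ -7/15x=2 ⇒ x=2/(-7/15)=-4.2857
Confirm numerically:
  x=-3.851: |R|=0.89991 <1
  x=-2.111: |R|=0.35067 <1
  x=-1.995: |R|=0.30222 <1
  x=-1.738: |R|=0.18759 <1
  x=-4.510: |R|=1.04752 >1
  x=-4.442: |R|=1.03339 >1
  x=-4.407: |R|=1.02602 >1
So |R|<1 on (-4.2857, 0).

z∈(-4.2857,0).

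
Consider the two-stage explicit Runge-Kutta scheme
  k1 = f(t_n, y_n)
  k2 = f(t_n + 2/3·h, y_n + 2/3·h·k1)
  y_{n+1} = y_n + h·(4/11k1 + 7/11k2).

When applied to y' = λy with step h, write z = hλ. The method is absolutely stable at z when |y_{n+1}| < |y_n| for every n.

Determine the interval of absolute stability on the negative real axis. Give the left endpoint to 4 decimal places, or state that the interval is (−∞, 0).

Set f=λy, z=hλ:
  k1=λy_n ⇒ h·k1=z·y_n;  k2=λ(1+2/3z)y_n ⇒ h·k2=z(1+2/3z)y_n
  y_{n+1}/y_n = 1 + 4/11z + 7/11z(1+2/3z) = 1 + z + 14/33z²
  R(z) = 1 + z + 14/33z².

Find x<0 with |R(x)|<1.
x=-1.32: |R|=0.4192
R=1: x+14/33x²=0 ⇒ x=−33/14=-2.3571; min R=1−1/(4·14/33)=0.4107>−1
Confirm numerically:
  x=-2.244: |R|=0.89229 <1
  x=-1.336: |R|=0.42123 <1
  x=-1.194: |R|=0.41082 <1
  x=-2.947: |R|=1.73746 >1
  x=-2.822: |R|=1.55653 >1
  x=-2.780: |R|=1.49872 >1
So |R|<1 on (-2.3571, 0).

(-2.3571, 0).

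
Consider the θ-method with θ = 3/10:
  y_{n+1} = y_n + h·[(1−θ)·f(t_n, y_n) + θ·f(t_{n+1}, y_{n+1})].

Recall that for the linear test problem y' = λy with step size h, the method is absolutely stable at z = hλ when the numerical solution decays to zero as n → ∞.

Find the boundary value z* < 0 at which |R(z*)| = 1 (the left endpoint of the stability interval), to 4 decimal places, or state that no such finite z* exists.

On y'=λy, z=hλ:
  y_{n+1} = y_n + z·[7/10·y_n + 3/10·y_{n+1}] ⇒ (1 − 3/10z)y_{n+1} = (1 + 7/10z)y_n
  so R(z) = (1 + 7/10z)/(1 − 3/10z).

Find x<0 with |R(x)|<1.
x=-1.49: |R|=0.0297
R=−1: 1+7/10x = −1+3/10x ⇒ -2/5x=2 ⇒ x=2/(-2/5)=-5.0000
Confirm numerically:
  x=-4.577: |R|=0.92870 <1
  x=-4.388: |R|=0.89432 <1
  x=-4.023: |R|=0.82292 <1
  x=-3.443: |R|=0.69364 <1
  x=-5.596: |R|=1.08900 >1
  x=-5.262: |R|=1.04064 >1
Stable set (-5.0000, 0).

left endpoint -5.0000.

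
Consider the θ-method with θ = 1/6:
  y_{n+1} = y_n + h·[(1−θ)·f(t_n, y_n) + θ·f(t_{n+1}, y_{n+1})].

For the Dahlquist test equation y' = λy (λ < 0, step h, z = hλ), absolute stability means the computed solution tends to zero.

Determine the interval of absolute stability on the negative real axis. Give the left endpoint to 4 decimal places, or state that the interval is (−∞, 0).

On y'=λy, z=hλ:
  y_{n+1} = y_n + z·[5/6·y_n + 1/6·y_{n+1}] ⇒ (1 − 1/6z)y_{n+1} = (1 + 5/6z)y_n
  so R(z) = (1 + 5/6z)/(1 − 1/6z).

Solve |R(x)|<1 on ℝ⁻.
x=-1.07: |R|=0.0919
R=−1: 1+5/6x = −1+1/6x ⇒ -2/3x=2 ⇒ x=2/(-2/3)=-3.0000
Confirm numerically:
  x=-2.796: |R|=0.90723 <1
  x=-2.702: |R|=0.86302 <1
  x=-1.731: |R|=0.34342 <1
  x=-3.198: |R|=1.08611 >1
  x=-3.108: |R|=1.04743 >1
Stable set (-3.0000, 0).

z∈(-3.0000,0).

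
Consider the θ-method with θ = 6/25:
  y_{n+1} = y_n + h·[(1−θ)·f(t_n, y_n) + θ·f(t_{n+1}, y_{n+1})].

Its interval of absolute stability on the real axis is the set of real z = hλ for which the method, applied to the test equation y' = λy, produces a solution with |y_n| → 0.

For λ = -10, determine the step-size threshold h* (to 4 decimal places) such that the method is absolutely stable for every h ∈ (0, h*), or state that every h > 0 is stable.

(-3.8462,0); λ=-10 ⇒ h* = (50/13)/10 = 0.3846.

Set f=λy, z=hλ:
  y_{n+1} = y_n + z·[19/25·y_n + 6/25·y_{n+1}] ⇒ (1 − 6/25z)y_{n+1} = (1 + 19/25z)y_n
  so R(z) = (1 + 19/25z)/(1 − 6/25z).

Boundary: |R(x)|=1, x<0.
x=-1.07: |R|=0.1486
R=−1: 1+19/25x = −1+6/25x ⇒ -13/25x=2 ⇒ x=2/(-13/25)=-3.8462
Confirm numerically:
  x=-3.544: |R|=0.91510 <1
  x=-3.109: |R|=0.78048 <1
  x=-2.650: |R|=0.61980 <1
  x=-1.969: |R|=0.33713 <1
  x=-4.421: |R|=1.14503 >1
  x=-3.963: |R|=1.03114 >1
  x=-3.933: |R|=1.02323 >1
Stable set (-3.8462, 0).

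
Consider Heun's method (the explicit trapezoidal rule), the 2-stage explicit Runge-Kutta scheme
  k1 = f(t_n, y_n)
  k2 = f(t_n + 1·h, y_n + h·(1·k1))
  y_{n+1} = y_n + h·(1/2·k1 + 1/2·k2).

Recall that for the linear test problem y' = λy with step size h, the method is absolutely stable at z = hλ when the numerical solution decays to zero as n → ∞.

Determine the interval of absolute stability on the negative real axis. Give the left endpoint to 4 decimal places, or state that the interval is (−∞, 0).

z∈(-2.0000,0).

On y'=λy, z=hλ:
  order 2, 2-stage ⇒ R(z)=1+z+z^2/2
  (e.g. R(-1.43)=0.59245, |R|=0.59245)

Find x<0 with |R(x)|<1.
x=-1.43: |R|=0.5924
|R(-2.15)|=1.1612 |R(-1.83)|=0.8445 |R(-1.66)|=0.7178
Bisect:
  x_lo=-2.8666 |R|=2.2422  x_hi=-0.2420 |R|=0.7873
  mid=-1.55430 |R|=0.65363 →hi
  mid=-2.21047 |R|=1.23262 →lo
  mid=-1.88239 |R|=0.88930 →hi
  mid=-2.04643 |R|=1.04751 →lo
  mid=-1.96441 |R|=0.96504 →hi
  mid=-2.00542 |R|=1.00543 →lo
  mid=-1.98491 |R|=0.98503 →hi
  mid=-1.99517 |R|=0.99518 →hi
  mid=-2.00029 |R|=1.00029 →lo
  mid=-1.99773 |R|=0.99773 →hi
  ...
  [-2.00013,-1.99997] ⇒ x*=-2.0000
So |R|<1 on (-2.0000, 0).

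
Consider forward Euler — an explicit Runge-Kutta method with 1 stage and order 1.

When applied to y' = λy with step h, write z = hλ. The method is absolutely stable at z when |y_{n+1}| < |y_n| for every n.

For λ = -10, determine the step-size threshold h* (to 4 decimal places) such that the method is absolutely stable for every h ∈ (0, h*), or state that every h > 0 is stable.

(-2.0000,0); λ=-10 ⇒ h* = 0.2000.

On y'=λy, z=hλ:
  order 1, 1-stage ⇒ R(z)=1+z
  (e.g. R(-1.76)=-0.76000, |R|=0.76000)

Need |R(x)|<1, x<0.
x=-1.76: |R|=0.7600
|R(-1.99)|=0.9900 |R(-1.9)|=0.9000
Bisect:
  x_lo=-2.8821 |R|=1.8821  x_hi=-0.0728 |R|=0.9272
  mid=-1.47746 |R|=0.47746 →hi
  mid=-2.17980 |R|=1.17980 →lo
  mid=-1.82863 |R|=0.82863 →hi
  mid=-2.00421 |R|=1.00421 →lo
  mid=-1.91642 |R|=0.91642 →hi
  mid=-1.96031 |R|=0.96031 →hi
  mid=-1.98226 |R|=0.98226 →hi
  mid=-1.99324 |R|=0.99324 →hi
  ...
  [-2.00010,-1.99992] ⇒ x*=-2.0000
Stable set (-2.0000, 0).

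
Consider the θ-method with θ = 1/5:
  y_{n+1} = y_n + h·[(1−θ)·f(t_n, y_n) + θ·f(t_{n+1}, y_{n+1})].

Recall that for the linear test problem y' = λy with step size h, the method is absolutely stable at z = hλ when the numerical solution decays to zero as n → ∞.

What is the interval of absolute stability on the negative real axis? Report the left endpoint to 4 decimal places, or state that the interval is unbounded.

z∈(-3.3333,0).

On y'=λy, z=hλ:
  y_{n+1} = y_n + z·[4/5·y_n + 1/5·y_{n+1}] ⇒ (1 − 1/5z)y_{n+1} = (1 + 4/5z)y_n
  ⇒ R(z) = (1 + 4/5z)/(1 − 1/5z).

Solve |R(x)|<1 on ℝ⁻.
x=-1.38: |R|=0.0815
R=−1: 1+4/5x = −1+1/5x ⇒ -3/5x=2 ⇒ x=2/(-3/5)=-3.3333
Confirm numerically:
  x=-2.626: |R|=0.72174 <1
  x=-2.569: |R|=0.69705 <1
  x=-2.229: |R|=0.54171 <1
  x=-1.701: |R|=0.26921 <1
  x=-3.842: |R|=1.17259 >1
  x=-3.655: |R|=1.11150 >1
  x=-3.558: |R|=1.07876 >1
So |R|<1 on (-3.3333, 0).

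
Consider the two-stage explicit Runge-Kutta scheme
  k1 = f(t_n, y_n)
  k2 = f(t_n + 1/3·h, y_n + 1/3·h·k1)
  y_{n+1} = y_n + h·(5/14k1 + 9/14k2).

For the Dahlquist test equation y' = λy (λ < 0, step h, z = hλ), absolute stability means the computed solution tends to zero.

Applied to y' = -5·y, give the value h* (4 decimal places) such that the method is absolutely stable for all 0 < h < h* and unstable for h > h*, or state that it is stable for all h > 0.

(-4.6667,0); λ=-5 ⇒ h* = (14/3)/5 = 0.9333.

With y'=λy (z=hλ):
  k1=λy_n ⇒ h·k1=z·y_n;  k2=λ(1+1/3z)y_n ⇒ h·k2=z(1+1/3z)y_n
  y_{n+1}/y_n = 1 + 5/14z + 9/14z(1+1/3z) = 1 + z + 3/14z²
  R(z) = 1 + z + 3/14z².

Find x<0 with |R(x)|<1.
x=-0.66: |R|=0.4333
R=1: x+3/14x²=0 ⇒ x=−14/3=-4.6667; min R=1−1/(4·3/14)=-0.1667>−1
Confirm numerically:
  x=-4.488: |R|=0.82817 <1
  x=-2.969: |R|=0.08008 <1
  x=-2.320: |R|=0.16663 <1
  x=-2.263: |R|=0.16561 <1
  x=-5.173: |R|=1.56127 >1
  x=-5.055: |R|=1.42065 >1
  x=-5.041: |R|=1.40436 >1
Stable set (-4.6667, 0).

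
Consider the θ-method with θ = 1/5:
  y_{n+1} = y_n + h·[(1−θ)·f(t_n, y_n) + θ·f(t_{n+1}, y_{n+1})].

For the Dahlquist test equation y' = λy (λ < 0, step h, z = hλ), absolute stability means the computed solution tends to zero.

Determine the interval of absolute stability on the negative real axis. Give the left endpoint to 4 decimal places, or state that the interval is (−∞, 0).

z∈(-3.3333,0).

Test eqn y'=λy, z=hλ:
  y_{n+1} = y_n + z·[4/5·y_n + 1/5·y_{n+1}] ⇒ (1 − 1/5z)y_{n+1} = (1 + 4/5z)y_n
  R(z) = (1 + 4/5z)/(1 − 1/5z).

Solve |R(x)|<1 on ℝ⁻.
x=-1.32: |R|=0.0443
R=−1: 1+4/5x = −1+1/5x ⇒ -3/5x=2 ⇒ x=2/(-3/5)=-3.3333
Confirm numerically:
  x=-2.531: |R|=0.68039 <1
  x=-1.850: |R|=0.35036 <1
  x=-1.593: |R|=0.20810 <1
  x=-1.504: |R|=0.15621 <1
  x=-3.779: |R|=1.15230 >1
  x=-3.592: |R|=1.09032 >1
Stable set (-3.3333, 0).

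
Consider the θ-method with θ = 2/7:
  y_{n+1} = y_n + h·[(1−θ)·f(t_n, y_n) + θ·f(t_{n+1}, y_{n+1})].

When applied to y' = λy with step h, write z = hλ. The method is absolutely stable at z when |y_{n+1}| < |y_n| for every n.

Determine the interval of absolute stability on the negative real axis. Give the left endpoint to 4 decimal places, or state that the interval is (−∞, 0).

(-4.6667, 0).

On y'=λy, z=hλ:
  y_{n+1} = y_n + z·[5/7·y_n + 2/7·y_{n+1}] ⇒ (1 − 2/7z)y_{n+1} = (1 + 5/7z)y_n
  so R(z) = (1 + 5/7z)/(1 − 2/7z).

Boundary: |R(x)|=1, x<0.
x=-1.38: |R|=0.0102
R=−1: 1+5/7x = −1+2/7x ⇒ -3/7x=2 ⇒ x=2/(-3/7)=-4.6667
Confirm numerically:
  x=-4.256: |R|=0.92058 <1
  x=-3.412: |R|=0.72772 <1
  x=-2.709: |R|=0.52706 <1
  x=-5.119: |R|=1.07872 >1
  x=-5.081: |R|=1.07243 >1
  x=-4.910: |R|=1.04340 >1
So |R|<1 on (-4.6667, 0).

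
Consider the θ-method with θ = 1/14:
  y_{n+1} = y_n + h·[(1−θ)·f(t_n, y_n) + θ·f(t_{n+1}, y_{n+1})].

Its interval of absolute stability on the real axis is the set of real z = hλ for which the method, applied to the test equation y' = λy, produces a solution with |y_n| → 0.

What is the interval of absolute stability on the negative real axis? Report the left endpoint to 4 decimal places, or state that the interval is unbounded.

Set f=λy, z=hλ:
  y_{n+1} = y_n + z·[13/14·y_n + 1/14·y_{n+1}] ⇒ (1 − 1/14z)y_{n+1} = (1 + 13/14z)y_n
  so R(z) = (1 + 13/14z)/(1 − 1/14z).

Find x<0 with |R(x)|<1.
x=-0.62: |R|=0.4063
R=−1: 1+13/14x = −1+1/14x ⇒ -6/7x=2 ⇒ x=2/(-6/7)=-2.3333
Confirm numerically:
  x=-2.249: |R|=0.93772 <1
  x=-2.241: |R|=0.93178 <1
  x=-2.039: |R|=0.77979 <1
  x=-2.918: |R|=1.41471 >1
  x=-2.444: |R|=1.08076 >1
  x=-2.384: |R|=1.03711 >1
Interval (-2.3333, 0).

(-2.3333, 0).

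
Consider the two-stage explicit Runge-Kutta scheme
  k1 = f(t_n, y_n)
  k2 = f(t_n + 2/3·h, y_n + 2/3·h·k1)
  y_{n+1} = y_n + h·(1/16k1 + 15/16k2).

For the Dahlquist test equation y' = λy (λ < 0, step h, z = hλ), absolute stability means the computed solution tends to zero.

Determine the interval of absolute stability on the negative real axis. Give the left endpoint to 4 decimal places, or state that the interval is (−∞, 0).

Set f=λy, z=hλ:
  k1=λy_n ⇒ h·k1=z·y_n;  k2=λ(1+2/3z)y_n ⇒ h·k2=z(1+2/3z)y_n
  y_{n+1}/y_n = 1 + 1/16z + 15/16z(1+2/3z) = 1 + z + 5/8z²
  R(z) = 1 + z + 5/8z².

Find x<0 with |R(x)|<1.
x=-1.25: |R|=0.7266
R=1: x+5/8x²=0 ⇒ x=−8/5=-1.6000; min R=1−1/(4·5/8)=0.6000>−1
Confirm numerically:
  x=-1.360: |R|=0.79600 <1
  x=-1.061: |R|=0.64258 <1
  x=-0.920: |R|=0.60900 <1
  x=-0.771: |R|=0.60053 <1
  x=-2.180: |R|=1.79025 >1
  x=-1.665: |R|=1.06764 >1
So |R|<1 on (-1.6000, 0).

(-1.6000, 0).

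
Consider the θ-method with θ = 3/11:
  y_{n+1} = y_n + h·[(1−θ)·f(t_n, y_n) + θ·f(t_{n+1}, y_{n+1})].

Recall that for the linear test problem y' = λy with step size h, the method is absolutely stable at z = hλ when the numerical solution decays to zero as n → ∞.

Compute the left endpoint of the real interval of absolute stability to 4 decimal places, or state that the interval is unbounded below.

left endpoint -4.4000.

Set f=λy, z=hλ:
  y_{n+1} = y_n + z·[8/11·y_n + 3/11·y_{n+1}] ⇒ (1 − 3/11z)y_{n+1} = (1 + 8/11z)y_n
  so R(z) = (1 + 8/11z)/(1 − 3/11z).

Solve |R(x)|<1 on ℝ⁻.
x=-0.4: |R|=0.6393
R=−1: 1+8/11x = −1+3/11x ⇒ -5/11x=2 ⇒ x=2/(-5/11)=-4.4000
Confirm numerically:
  x=-4.001: |R|=0.91327 <1
  x=-3.688: |R|=0.83865 <1
  x=-2.536: |R|=0.49914 <1
  x=-4.676: |R|=1.05514 >1
  x=-4.664: |R|=1.05282 >1
  x=-4.516: |R|=1.02363 >1
So |R|<1 on (-4.4000, 0).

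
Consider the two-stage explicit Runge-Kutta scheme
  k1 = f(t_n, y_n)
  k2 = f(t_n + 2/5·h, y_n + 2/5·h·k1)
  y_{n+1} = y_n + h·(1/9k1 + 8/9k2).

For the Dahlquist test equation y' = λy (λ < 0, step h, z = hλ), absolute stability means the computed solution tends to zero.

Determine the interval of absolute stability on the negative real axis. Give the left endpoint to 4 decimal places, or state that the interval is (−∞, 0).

With y'=λy (z=hλ):
  k1=λy_n ⇒ h·k1=z·y_n;  k2=λ(1+2/5z)y_n ⇒ h·k2=z(1+2/5z)y_n
  y_{n+1}/y_n = 1 + 1/9z + 8/9z(1+2/5z) = 1 + z + 16/45z²
  Hence R(z) = 1 + z + 16/45z².

Boundary: |R(x)|=1, x<0.
x=-1.52: |R|=0.3015
R=1: x+16/45x²=0 ⇒ x=−45/16=-2.8125; min R=1−1/(4·16/45)=0.2969>−1
Confirm numerically:
  x=-2.599: |R|=0.80271 <1
  x=-2.211: |R|=0.52714 <1
  x=-1.613: |R|=0.31207 <1
  x=-1.441: |R|=0.29730 <1
  x=-3.004: |R|=1.20454 >1
  x=-2.869: |R|=1.05764 >1
So |R|<1 on (-2.8125, 0).

(-2.8125, 0).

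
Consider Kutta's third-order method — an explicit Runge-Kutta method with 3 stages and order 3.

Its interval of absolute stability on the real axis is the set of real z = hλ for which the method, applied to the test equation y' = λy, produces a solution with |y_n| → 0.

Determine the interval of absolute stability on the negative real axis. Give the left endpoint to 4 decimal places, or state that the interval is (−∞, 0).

(-2.5127, 0).

Set f=λy, z=hλ:
  order 3, 3-stage ⇒ R(z)=1+z+z^2/2+z^3/6
  (e.g. R(-0.91)=0.37845, |R|=0.37845)

Solve |R(x)|<1 on ℝ⁻.
x=-0.91: |R|=0.3785
|R(-2.56)|=1.0794 |R(-1.68)|=0.0591 |R(-1.26)|=0.2004
Bisect:
  x_lo=-3.2857 |R|=2.7996  x_hi=-0.2841 |R|=0.7525
  mid=-1.78485 |R|=0.13967 →hi
  mid=-2.53526 |R|=1.03740 →lo
  mid=-2.16006 |R|=0.50688 →hi
  mid=-2.34766 |R|=0.74842 →hi
  mid=-2.44146 |R|=0.88657 →hi
  mid=-2.48836 |R|=0.96035 →hi
  mid=-2.51181 |R|=0.99846 →hi
  mid=-2.52353 |R|=1.01782 →lo
  ...
  [-2.51290,-2.51272] ⇒ x*=-2.5127
Stable set (-2.5127, 0).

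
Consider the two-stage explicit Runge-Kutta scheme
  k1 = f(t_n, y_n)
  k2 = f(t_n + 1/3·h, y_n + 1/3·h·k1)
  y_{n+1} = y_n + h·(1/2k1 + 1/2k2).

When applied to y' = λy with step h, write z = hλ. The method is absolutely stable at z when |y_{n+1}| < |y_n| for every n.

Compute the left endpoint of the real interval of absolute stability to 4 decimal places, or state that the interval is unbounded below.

On y'=λy, z=hλ:
  k1=λy_n ⇒ h·k1=z·y_n;  k2=λ(1+1/3z)y_n ⇒ h·k2=z(1+1/3z)y_n
  y_{n+1}/y_n = 1 + 1/2z + 1/2z(1+1/3z) = 1 + z + 1/6z²
  Hence R(z) = 1 + z + 1/6z².

Find x<0 with |R(x)|<1.
x=-1.32: |R|=0.0296
R=1: x+1/6x²=0 ⇒ x=−6=-6.0000; min R=1−1/(4·1/6)=-0.5000>−1
Confirm numerically:
  x=-5.504: |R|=0.54500 <1
  x=-5.338: |R|=0.41104 <1
  x=-5.256: |R|=0.34826 <1
  x=-6.519: |R|=1.56389 >1
  x=-6.398: |R|=1.42440 >1
  x=-6.203: |R|=1.20987 >1
Stable set (-6.0000, 0).

left endpoint -6.0000.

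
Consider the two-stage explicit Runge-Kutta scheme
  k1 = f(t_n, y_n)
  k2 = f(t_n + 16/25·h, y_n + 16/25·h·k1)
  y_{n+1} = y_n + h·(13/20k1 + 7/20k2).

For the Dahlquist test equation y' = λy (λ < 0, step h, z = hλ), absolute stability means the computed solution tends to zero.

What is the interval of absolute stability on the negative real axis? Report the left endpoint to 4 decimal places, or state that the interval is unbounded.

(-4.4643, 0).

Set f=λy, z=hλ:
  k1=λy_n ⇒ h·k1=z·y_n;  k2=λ(1+16/25z)y_n ⇒ h·k2=z(1+16/25z)y_n
  y_{n+1}/y_n = 1 + 13/20z + 7/20z(1+16/25z) = 1 + z + 28/125z²
  so R(z) = 1 + z + 28/125z².

Need |R(x)|<1, x<0.
x=-0.6: |R|=0.4806
R=1: x+28/125x²=0 ⇒ x=−125/28=-4.4643; min R=1−1/(4·28/125)=-0.1161>−1
Confirm numerically:
  x=-4.147: |R|=0.70526 <1
  x=-3.882: |R|=0.49366 <1
  x=-2.789: |R|=0.04661 <1
  x=-4.646: |R|=1.18911 >1
  x=-4.600: |R|=1.13984 >1
Interval (-4.4643, 0).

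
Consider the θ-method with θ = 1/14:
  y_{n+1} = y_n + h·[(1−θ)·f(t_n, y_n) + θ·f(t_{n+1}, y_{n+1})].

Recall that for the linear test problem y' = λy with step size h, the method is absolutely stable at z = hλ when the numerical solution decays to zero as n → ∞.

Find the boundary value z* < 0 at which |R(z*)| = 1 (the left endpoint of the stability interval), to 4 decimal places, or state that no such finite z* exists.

Set f=λy, z=hλ:
  y_{n+1} = y_n + z·[13/14·y_n + 1/14·y_{n+1}] ⇒ (1 − 1/14z)y_{n+1} = (1 + 13/14z)y_n
  R(z) = (1 + 13/14z)/(1 − 1/14z).

Boundary: |R(x)|=1, x<0.
x=-1.36: |R|=0.2396
R=−1: 1+13/14x = −1+1/14x ⇒ -6/7x=2 ⇒ x=2/(-6/7)=-2.3333
Confirm numerically:
  x=-1.817: |R|=0.60827 <1
  x=-1.268: |R|=0.16269 <1
  x=-1.158: |R|=0.06953 <1
  x=-0.953: |R|=0.10774 <1
  x=-2.820: |R|=1.34721 >1
  x=-2.672: |R|=1.24376 >1
Interval (-2.3333, 0).

left endpoint -2.3333.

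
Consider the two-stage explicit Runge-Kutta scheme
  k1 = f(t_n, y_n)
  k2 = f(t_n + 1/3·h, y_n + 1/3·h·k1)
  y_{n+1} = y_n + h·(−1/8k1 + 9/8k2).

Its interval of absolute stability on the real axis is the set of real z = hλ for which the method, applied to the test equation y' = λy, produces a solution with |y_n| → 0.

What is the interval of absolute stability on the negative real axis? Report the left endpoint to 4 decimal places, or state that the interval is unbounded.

Set f=λy, z=hλ:
  k1=λy_n ⇒ h·k1=z·y_n;  k2=λ(1+1/3z)y_n ⇒ h·k2=z(1+1/3z)y_n
  y_{n+1}/y_n = 1 − 1/8z + 9/8z(1+1/3z) = 1 + z + 3/8z²
  Hence R(z) = 1 + z + 3/8z².

Boundary: |R(x)|=1, x<0.
x=-1.66: |R|=0.3733
R=1: x+3/8x²=0 ⇒ x=−8/3=-2.6667; min R=1−1/(4·3/8)=0.3333>−1
Confirm numerically:
  x=-2.278: |R|=0.66798 <1
  x=-2.089: |R|=0.54747 <1
  x=-1.782: |R|=0.40882 <1
  x=-3.174: |R|=1.60385 >1
  x=-2.741: |R|=1.07641 >1
  x=-2.695: |R|=1.02863 >1
Stable set (-2.6667, 0).

(-2.6667, 0).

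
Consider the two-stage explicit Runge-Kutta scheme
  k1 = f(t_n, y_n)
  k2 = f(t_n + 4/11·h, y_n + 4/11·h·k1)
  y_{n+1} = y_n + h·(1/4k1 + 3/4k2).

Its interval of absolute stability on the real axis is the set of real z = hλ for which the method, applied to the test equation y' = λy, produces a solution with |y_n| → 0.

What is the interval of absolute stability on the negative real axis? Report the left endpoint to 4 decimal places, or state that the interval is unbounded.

With y'=λy (z=hλ):
  k1=λy_n ⇒ h·k1=z·y_n;  k2=λ(1+4/11z)y_n ⇒ h·k2=z(1+4/11z)y_n
  y_{n+1}/y_n = 1 + 1/4z + 3/4z(1+4/11z) = 1 + z + 3/11z²
  so R(z) = 1 + z + 3/11z².

Solve |R(x)|<1 on ℝ⁻.
x=-0.85: |R|=0.3470
R=1: x+3/11x²=0 ⇒ x=−11/3=-3.6667; min R=1−1/(4·3/11)=0.0833>−1
Confirm numerically:
  x=-2.784: |R|=0.32982 <1
  x=-2.251: |R|=0.13091 <1
  x=-1.970: |R|=0.08843 <1
  x=-4.186: |R|=1.59289 >1
  x=-4.044: |R|=1.41616 >1
  x=-3.785: |R|=1.12215 >1
Interval (-3.6667, 0).

(-3.6667, 0).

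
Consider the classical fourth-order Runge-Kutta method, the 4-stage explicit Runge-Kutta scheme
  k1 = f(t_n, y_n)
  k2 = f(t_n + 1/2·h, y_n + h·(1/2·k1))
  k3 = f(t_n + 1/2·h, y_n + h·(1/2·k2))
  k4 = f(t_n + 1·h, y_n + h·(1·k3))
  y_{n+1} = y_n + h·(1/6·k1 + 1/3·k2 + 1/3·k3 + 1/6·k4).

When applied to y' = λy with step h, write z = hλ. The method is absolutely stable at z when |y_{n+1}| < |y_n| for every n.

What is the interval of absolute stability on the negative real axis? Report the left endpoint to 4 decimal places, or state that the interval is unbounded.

(-2.7853, 0).

On y'=λy, z=hλ:
  order 4, 4-stage ⇒ R(z)=1+z+z^2/2+z^3/6+z^4/24
  (e.g. R(-1.71)=0.27495, |R|=0.27495)

Need |R(x)|<1, x<0.
x=-1.71: |R|=0.2749
|R(-2.72)|=0.9059 |R(-1.67)|=0.2723 |R(-1.37)|=0.2867
Bisect:
  x_lo=-3.3575 |R|=2.2656  x_hi=-0.1990 |R|=0.8196
  mid=-1.77822 |R|=0.28228 →hi
  mid=-2.56784 |R|=0.71868 →hi
  mid=-2.96265 |R|=1.30203 →lo
  mid=-2.76525 |R|=0.97019 →hi
  mid=-2.86395 |R|=1.12521 →lo
  mid=-2.81460 |R|=1.04509 →lo
  mid=-2.78992 |R|=1.00700 →lo
  mid=-2.77758 |R|=0.98844 →hi
  ...
  [-2.78530,-2.78510] ⇒ x*=-2.7853
So |R|<1 on (-2.7853, 0).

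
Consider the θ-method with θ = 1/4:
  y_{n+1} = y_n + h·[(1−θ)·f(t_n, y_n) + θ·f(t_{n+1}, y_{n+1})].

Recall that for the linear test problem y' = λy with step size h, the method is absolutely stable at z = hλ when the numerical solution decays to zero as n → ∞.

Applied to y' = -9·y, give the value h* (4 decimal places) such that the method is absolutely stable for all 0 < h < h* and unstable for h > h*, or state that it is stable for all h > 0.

Test eqn y'=λy, z=hλ:
  y_{n+1} = y_n + z·[3/4·y_n + 1/4·y_{n+1}] ⇒ (1 − 1/4z)y_{n+1} = (1 + 3/4z)y_n
  R(z) = (1 + 3/4z)/(1 − 1/4z).

Find x<0 with |R(x)|<1.
x=-1.79: |R|=0.2366
R=−1: 1+3/4x = −1+1/4x ⇒ -1/2x=2 ⇒ x=2/(-1/2)=-4.0000
Confirm numerically:
  x=-2.348: |R|=0.47952 <1
  x=-2.326: |R|=0.47076 <1
  x=-2.027: |R|=0.34528 <1
  x=-4.331: |R|=1.07946 >1
  x=-4.233: |R|=1.05660 >1
Interval (-4.0000, 0).

(-4.0000,0); λ=-9 ⇒ h* = (4)/9 = 0.4444.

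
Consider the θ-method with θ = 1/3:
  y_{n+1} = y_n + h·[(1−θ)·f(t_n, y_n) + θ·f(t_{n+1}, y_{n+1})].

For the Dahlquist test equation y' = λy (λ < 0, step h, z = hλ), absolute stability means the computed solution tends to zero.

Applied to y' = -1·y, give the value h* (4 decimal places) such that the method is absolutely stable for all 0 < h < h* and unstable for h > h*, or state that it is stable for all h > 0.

Set f=λy, z=hλ:
  y_{n+1} = y_n + z·[2/3·y_n + 1/3·y_{n+1}] ⇒ (1 − 1/3z)y_{n+1} = (1 + 2/3z)y_n
  so R(z) = (1 + 2/3z)/(1 − 1/3z).

Solve |R(x)|<1 on ℝ⁻.
x=-1.61: |R|=0.0477
R=−1: 1+2/3x = −1+1/3x ⇒ -1/3x=2 ⇒ x=2/(-1/3)=-6.0000
Confirm numerically:
  x=-5.479: |R|=0.93855 <1
  x=-3.618: |R|=0.64007 <1
  x=-2.404: |R|=0.33457 <1
  x=-6.455: |R|=1.04812 >1
  x=-6.417: |R|=1.04428 >1
  x=-6.275: |R|=1.02965 >1
So |R|<1 on (-6.0000, 0).

(-6.0000,0); λ=-1 ⇒ h* = (6)/1 = 6.0000.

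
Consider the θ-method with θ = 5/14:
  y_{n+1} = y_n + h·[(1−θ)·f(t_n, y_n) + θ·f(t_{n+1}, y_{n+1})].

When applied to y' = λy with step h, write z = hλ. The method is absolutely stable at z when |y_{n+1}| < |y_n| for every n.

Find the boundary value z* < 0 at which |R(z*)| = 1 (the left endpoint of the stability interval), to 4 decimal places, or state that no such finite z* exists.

With y'=λy (z=hλ):
  y_{n+1} = y_n + z·[9/14·y_n + 5/14·y_{n+1}] ⇒ (1 − 5/14z)y_{n+1} = (1 + 9/14z)y_n
  ⇒ R(z) = (1 + 9/14z)/(1 − 5/14z).

Boundary: |R(x)|=1, x<0.
x=-1.59: |R|=0.0141
R=−1: 1+9/14x = −1+5/14x ⇒ -2/7x=2 ⇒ x=2/(-2/7)=-7.0000
Confirm numerically:
  x=-6.045: |R|=0.91362 <1
  x=-5.167: |R|=0.81594 <1
  x=-4.205: |R|=0.68080 <1
  x=-7.547: |R|=1.04229 >1
  x=-7.336: |R|=1.02652 >1
  x=-7.178: |R|=1.01427 >1
Interval (-7.0000, 0).

z* = -7.0000.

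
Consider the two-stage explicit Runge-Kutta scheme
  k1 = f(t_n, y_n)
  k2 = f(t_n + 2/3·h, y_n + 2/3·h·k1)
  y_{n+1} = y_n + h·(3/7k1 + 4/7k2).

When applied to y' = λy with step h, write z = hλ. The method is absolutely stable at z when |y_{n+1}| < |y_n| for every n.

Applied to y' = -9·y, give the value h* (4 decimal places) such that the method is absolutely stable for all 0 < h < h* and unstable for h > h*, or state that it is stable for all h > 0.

Test eqn y'=λy, z=hλ:
  k1=λy_n ⇒ h·k1=z·y_n;  k2=λ(1+2/3z)y_n ⇒ h·k2=z(1+2/3z)y_n
  y_{n+1}/y_n = 1 + 3/7z + 4/7z(1+2/3z) = 1 + z + 8/21z²
  Hence R(z) = 1 + z + 8/21z².

Boundary: |R(x)|=1, x<0.
x=-0.57: |R|=0.5538
R=1: x+8/21x²=0 ⇒ x=−21/8=-2.6250; min R=1−1/(4·8/21)=0.3438>−1
Confirm numerically:
  x=-2.145: |R|=0.60777 <1
  x=-1.625: |R|=0.38095 <1
  x=-1.617: |R|=0.37907 <1
  x=-1.579: |R|=0.37081 <1
  x=-3.204: |R|=1.70671 >1
  x=-2.807: |R|=1.19462 >1
So |R|<1 on (-2.6250, 0).

(-2.6250,0); λ=-9 ⇒ h* = (21/8)/9 = 0.2917.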